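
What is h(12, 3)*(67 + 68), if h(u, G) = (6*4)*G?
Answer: 9720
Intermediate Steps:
h(u, G) = 24*G
h(12, 3)*(67 + 68) = (24*3)*(67 + 68) = 72*135 = 9720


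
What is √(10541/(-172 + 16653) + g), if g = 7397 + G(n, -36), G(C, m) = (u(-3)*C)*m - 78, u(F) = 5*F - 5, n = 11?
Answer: 10*√41394421245/16481 ≈ 123.45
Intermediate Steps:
u(F) = -5 + 5*F
G(C, m) = -78 - 20*C*m (G(C, m) = ((-5 + 5*(-3))*C)*m - 78 = ((-5 - 15)*C)*m - 78 = (-20*C)*m - 78 = -20*C*m - 78 = -78 - 20*C*m)
g = 15239 (g = 7397 + (-78 - 20*11*(-36)) = 7397 + (-78 + 7920) = 7397 + 7842 = 15239)
√(10541/(-172 + 16653) + g) = √(10541/(-172 + 16653) + 15239) = √(10541/16481 + 15239) = √(251164500/16481) = 10*√41394421245/16481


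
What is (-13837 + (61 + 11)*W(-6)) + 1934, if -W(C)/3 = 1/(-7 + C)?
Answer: -154523/13 ≈ -11886.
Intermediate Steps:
W(C) = -3/(-7 + C)
(-13837 + (61 + 11)*W(-6)) + 1934 = (-13837 + (61 + 11)*(-3/(-7 - 6))) + 1934 = (-13837 + 72*(-3/(-13))) + 1934 = (-13837 + 72*(-3*(-1/13))) + 1934 = (-13837 + 72*(3/13)) + 1934 = (-13837 + 216/13) + 1934 = -179665/13 + 1934 = -154523/13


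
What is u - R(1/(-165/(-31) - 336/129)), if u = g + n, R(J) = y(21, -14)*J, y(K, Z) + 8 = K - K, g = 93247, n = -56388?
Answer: 133550821/3623 ≈ 36862.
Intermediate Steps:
y(K, Z) = -8 (y(K, Z) = -8 + (K - K) = -8 + 0 = -8)
R(J) = -8*J
u = 36859 (u = 93247 - 56388 = 36859)
u - R(1/(-165/(-31) - 336/129)) = 36859 - (-8)/(-165/(-31) - 336/129) = 36859 - (-8)/(-165*(-1/31) - 336*1/129) = 36859 - (-8)/(165/31 - 112/43) = 36859 - (-8)/3623/1333 = 36859 - (-8)*1333/3623 = 36859 - 1*(-10664/3623) = 36859 + 10664/3623 = 133550821/3623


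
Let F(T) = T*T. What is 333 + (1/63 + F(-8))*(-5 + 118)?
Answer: 476708/63 ≈ 7566.8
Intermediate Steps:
F(T) = T²
333 + (1/63 + F(-8))*(-5 + 118) = 333 + (1/63 + (-8)²)*(-5 + 118) = 333 + (1/63 + 64)*113 = 333 + (4033/63)*113 = 333 + 455729/63 = 476708/63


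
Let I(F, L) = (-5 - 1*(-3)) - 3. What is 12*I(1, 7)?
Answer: -60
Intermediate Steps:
I(F, L) = -5 (I(F, L) = (-5 + 3) - 3 = -2 - 3 = -5)
12*I(1, 7) = 12*(-5) = -60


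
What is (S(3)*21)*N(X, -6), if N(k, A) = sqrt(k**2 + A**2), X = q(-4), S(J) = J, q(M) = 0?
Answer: 378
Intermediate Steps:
X = 0
N(k, A) = sqrt(A**2 + k**2)
(S(3)*21)*N(X, -6) = (3*21)*sqrt((-6)**2 + 0**2) = 63*sqrt(36 + 0) = 63*sqrt(36) = 63*6 = 378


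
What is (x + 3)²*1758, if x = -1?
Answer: 7032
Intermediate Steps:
(x + 3)²*1758 = (-1 + 3)²*1758 = 2²*1758 = 4*1758 = 7032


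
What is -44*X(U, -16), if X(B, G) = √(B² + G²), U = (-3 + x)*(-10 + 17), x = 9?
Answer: -88*√505 ≈ -1977.6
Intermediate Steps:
U = 42 (U = (-3 + 9)*(-10 + 17) = 6*7 = 42)
-44*X(U, -16) = -44*√(42² + (-16)²) = -44*√(1764 + 256) = -88*√505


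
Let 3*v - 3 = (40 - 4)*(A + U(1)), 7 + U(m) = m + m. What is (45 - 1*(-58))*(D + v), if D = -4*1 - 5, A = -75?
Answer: -99704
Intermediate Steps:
U(m) = -7 + 2*m (U(m) = -7 + (m + m) = -7 + 2*m)
D = -9 (D = -4 - 5 = -9)
v = -959 (v = 1 + ((40 - 4)*(-75 + (-7 + 2*1)))/3 = 1 + (36*(-75 + (-7 + 2)))/3 = 1 + (36*(-75 - 5))/3 = 1 + (36*(-80))/3 = 1 + (1/3)*(-2880) = 1 - 960 = -959)
(45 - 1*(-58))*(D + v) = (45 - 1*(-58))*(-9 - 959) = (45 + 58)*(-968) = 103*(-968) = -99704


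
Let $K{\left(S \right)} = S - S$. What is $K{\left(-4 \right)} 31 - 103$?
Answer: $-103$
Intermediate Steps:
$K{\left(S \right)} = 0$
$K{\left(-4 \right)} 31 - 103 = 0 \cdot 31 - 103 = 0 - 103 = -103$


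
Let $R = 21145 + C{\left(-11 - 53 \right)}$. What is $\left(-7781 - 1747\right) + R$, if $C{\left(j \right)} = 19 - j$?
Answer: $11700$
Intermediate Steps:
$R = 21228$ ($R = 21145 + \left(19 - \left(-11 - 53\right)\right) = 21145 + \left(19 - -64\right) = 21145 + \left(19 + 64\right) = 21145 + 83 = 21228$)
$\left(-7781 - 1747\right) + R = \left(-7781 - 1747\right) + 21228 = -9528 + 21228 = 11700$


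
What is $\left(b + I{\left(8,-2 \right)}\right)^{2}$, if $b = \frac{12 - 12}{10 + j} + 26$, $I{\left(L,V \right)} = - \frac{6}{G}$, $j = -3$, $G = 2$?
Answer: $529$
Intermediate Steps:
$I{\left(L,V \right)} = -3$ ($I{\left(L,V \right)} = - \frac{6}{2} = \left(-6\right) \frac{1}{2} = -3$)
$b = 26$ ($b = \frac{12 - 12}{10 - 3} + 26 = \frac{0}{7} + 26 = 0 \cdot \frac{1}{7} + 26 = 0 + 26 = 26$)
$\left(b + I{\left(8,-2 \right)}\right)^{2} = \left(26 - 3\right)^{2} = 23^{2} = 529$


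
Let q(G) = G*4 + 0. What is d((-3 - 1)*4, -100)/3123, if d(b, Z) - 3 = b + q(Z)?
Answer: -413/3123 ≈ -0.13224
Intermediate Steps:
q(G) = 4*G (q(G) = 4*G + 0 = 4*G)
d(b, Z) = 3 + b + 4*Z (d(b, Z) = 3 + (b + 4*Z) = 3 + b + 4*Z)
d((-3 - 1)*4, -100)/3123 = (3 + (-3 - 1)*4 + 4*(-100))/3123 = (3 - 4*4 - 400)*(1/3123) = (3 - 16 - 400)*(1/3123) = -413*1/3123 = -413/3123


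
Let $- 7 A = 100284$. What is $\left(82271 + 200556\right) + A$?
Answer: $\frac{1879505}{7} \approx 2.685 \cdot 10^{5}$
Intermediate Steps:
$A = - \frac{100284}{7}$ ($A = \left(- \frac{1}{7}\right) 100284 = - \frac{100284}{7} \approx -14326.0$)
$\left(82271 + 200556\right) + A = \left(82271 + 200556\right) - \frac{100284}{7} = 282827 - \frac{100284}{7} = \frac{1879505}{7}$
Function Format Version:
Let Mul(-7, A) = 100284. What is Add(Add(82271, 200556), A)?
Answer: Rational(1879505, 7) ≈ 2.6850e+5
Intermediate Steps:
A = Rational(-100284, 7) (A = Mul(Rational(-1, 7), 100284) = Rational(-100284, 7) ≈ -14326.)
Add(Add(82271, 200556), A) = Add(Add(82271, 200556), Rational(-100284, 7)) = Add(282827, Rational(-100284, 7)) = Rational(1879505, 7)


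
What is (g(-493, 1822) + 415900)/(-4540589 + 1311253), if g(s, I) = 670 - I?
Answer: -103687/807334 ≈ -0.12843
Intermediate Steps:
(g(-493, 1822) + 415900)/(-4540589 + 1311253) = ((670 - 1*1822) + 415900)/(-4540589 + 1311253) = ((670 - 1822) + 415900)/(-3229336) = (-1152 + 415900)*(-1/3229336) = 414748*(-1/3229336) = -103687/807334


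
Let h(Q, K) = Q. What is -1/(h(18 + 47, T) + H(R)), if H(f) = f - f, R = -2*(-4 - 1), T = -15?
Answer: -1/65 ≈ -0.015385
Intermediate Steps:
R = 10 (R = -2*(-5) = 10)
H(f) = 0
-1/(h(18 + 47, T) + H(R)) = -1/((18 + 47) + 0) = -1/(65 + 0) = -1/65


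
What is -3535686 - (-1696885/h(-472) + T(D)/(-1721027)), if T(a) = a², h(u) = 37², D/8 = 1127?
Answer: -169945887462291/48083387 ≈ -3.5344e+6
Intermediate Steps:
D = 9016 (D = 8*1127 = 9016)
h(u) = 1369
-3535686 - (-1696885/h(-472) + T(D)/(-1721027)) = -3535686 - (-1696885/1369 + 9016²/(-1721027)) = -3535686 - (-1696885*1/1369 + 81288256*(-1/1721027)) = -3535686 - (-1696885/1369 - 1658944/35123) = -3535686 - 1*(-61870786191/48083387) = -3535686 + 61870786191/48083387 = -169945887462291/48083387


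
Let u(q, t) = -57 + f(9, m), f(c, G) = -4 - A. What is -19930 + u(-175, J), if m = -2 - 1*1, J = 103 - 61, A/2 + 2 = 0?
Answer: -19987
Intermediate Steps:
A = -4 (A = -4 + 2*0 = -4 + 0 = -4)
J = 42
m = -3 (m = -2 - 1 = -3)
f(c, G) = 0 (f(c, G) = -4 - 1*(-4) = -4 + 4 = 0)
u(q, t) = -57 (u(q, t) = -57 + 0 = -57)
-19930 + u(-175, J) = -19930 - 57 = -19987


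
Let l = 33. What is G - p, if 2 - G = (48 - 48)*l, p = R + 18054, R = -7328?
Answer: -10724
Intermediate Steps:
p = 10726 (p = -7328 + 18054 = 10726)
G = 2 (G = 2 - (48 - 48)*33 = 2 - 0*33 = 2 - 1*0 = 2 + 0 = 2)
G - p = 2 - 1*10726 = 2 - 10726 = -10724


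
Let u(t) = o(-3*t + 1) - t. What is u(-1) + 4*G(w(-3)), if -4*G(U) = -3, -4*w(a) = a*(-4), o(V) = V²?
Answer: 20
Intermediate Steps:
u(t) = (1 - 3*t)² - t (u(t) = (-3*t + 1)² - t = (1 - 3*t)² - t)
w(a) = a (w(a) = -a*(-4)/4 = -(-1)*a = a)
G(U) = ¾ (G(U) = -¼*(-3) = ¾)
u(-1) + 4*G(w(-3)) = ((-1 + 3*(-1))² - 1*(-1)) + 4*(¾) = ((-1 - 3)² + 1) + 3 = ((-4)² + 1) + 3 = (16 + 1) + 3 = 17 + 3 = 20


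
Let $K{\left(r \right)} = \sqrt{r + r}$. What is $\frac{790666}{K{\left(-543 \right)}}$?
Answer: $- \frac{395333 i \sqrt{1086}}{543} \approx - 23993.0 i$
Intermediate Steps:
$K{\left(r \right)} = \sqrt{2} \sqrt{r}$ ($K{\left(r \right)} = \sqrt{2 r} = \sqrt{2} \sqrt{r}$)
$\frac{790666}{K{\left(-543 \right)}} = \frac{790666}{\sqrt{2} \sqrt{-543}} = \frac{790666}{\sqrt{2} i \sqrt{543}} = \frac{790666}{i \sqrt{1086}} = 790666 \left(- \frac{i \sqrt{1086}}{1086}\right) = - \frac{395333 i \sqrt{1086}}{543}$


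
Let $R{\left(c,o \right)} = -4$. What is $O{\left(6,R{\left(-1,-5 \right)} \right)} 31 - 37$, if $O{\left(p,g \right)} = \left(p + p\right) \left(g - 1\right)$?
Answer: $-1897$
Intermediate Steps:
$O{\left(p,g \right)} = 2 p \left(-1 + g\right)$
$O{\left(6,R{\left(-1,-5 \right)} \right)} 31 - 37 = 2 \cdot 6 \left(-1 - 4\right) 31 - 37 = 2 \cdot 6 \left(-5\right) 31 - 37 = \left(-60\right) 31 - 37 = -1860 - 37 = -1897$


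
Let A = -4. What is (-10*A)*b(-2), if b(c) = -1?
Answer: -40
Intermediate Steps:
(-10*A)*b(-2) = -10*(-4)*(-1) = 40*(-1) = -40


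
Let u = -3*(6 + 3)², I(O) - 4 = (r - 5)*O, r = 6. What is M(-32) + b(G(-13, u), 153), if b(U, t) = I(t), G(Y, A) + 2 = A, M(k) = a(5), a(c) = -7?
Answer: 150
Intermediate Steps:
M(k) = -7
I(O) = 4 + O (I(O) = 4 + (6 - 5)*O = 4 + 1*O = 4 + O)
u = -243 (u = -3*9² = -3*81 = -243)
G(Y, A) = -2 + A
b(U, t) = 4 + t
M(-32) + b(G(-13, u), 153) = -7 + (4 + 153) = -7 + 157 = 150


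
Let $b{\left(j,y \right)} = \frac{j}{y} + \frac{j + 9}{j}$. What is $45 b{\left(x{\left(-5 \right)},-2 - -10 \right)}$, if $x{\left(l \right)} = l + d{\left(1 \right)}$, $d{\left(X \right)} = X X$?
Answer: $- \frac{315}{4} \approx -78.75$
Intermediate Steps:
$d{\left(X \right)} = X^{2}$
$x{\left(l \right)} = 1 + l$ ($x{\left(l \right)} = l + 1^{2} = l + 1 = 1 + l$)
$b{\left(j,y \right)} = \frac{j}{y} + \frac{9 + j}{j}$
$45 b{\left(x{\left(-5 \right)},-2 - -10 \right)} = 45 \left(1 + \frac{9}{1 - 5} + \frac{1 - 5}{-2 - -10}\right) = 45 \left(1 + \frac{9}{-4} - \frac{4}{-2 + 10}\right) = 45 \left(1 + 9 \left(- \frac{1}{4}\right) - \frac{4}{8}\right) = 45 \left(1 - \frac{9}{4} - \frac{1}{2}\right) = 45 \left(- \frac{7}{4}\right) = - \frac{315}{4}$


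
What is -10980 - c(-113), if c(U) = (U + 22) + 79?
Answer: -10968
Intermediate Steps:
c(U) = 101 + U (c(U) = (22 + U) + 79 = 101 + U)
-10980 - c(-113) = -10980 - (101 - 113) = -10980 - 1*(-12) = -10980 + 12 = -10968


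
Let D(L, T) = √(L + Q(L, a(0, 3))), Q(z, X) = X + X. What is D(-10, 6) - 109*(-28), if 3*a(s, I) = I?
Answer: 3052 + 2*I*√2 ≈ 3052.0 + 2.8284*I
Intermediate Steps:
a(s, I) = I/3
Q(z, X) = 2*X
D(L, T) = √(2 + L) (D(L, T) = √(L + 2*((⅓)*3)) = √(L + 2*1) = √(L + 2) = √(2 + L))
D(-10, 6) - 109*(-28) = √(2 - 10) - 109*(-28) = √(-8) + 3052 = 2*I*√2 + 3052 = 3052 + 2*I*√2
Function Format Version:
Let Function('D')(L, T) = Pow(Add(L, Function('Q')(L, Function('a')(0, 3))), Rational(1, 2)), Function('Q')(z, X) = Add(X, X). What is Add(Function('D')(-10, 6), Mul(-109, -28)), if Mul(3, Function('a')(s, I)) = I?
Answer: Add(3052, Mul(2, I, Pow(2, Rational(1, 2)))) ≈ Add(3052.0, Mul(2.8284, I))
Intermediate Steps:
Function('a')(s, I) = Mul(Rational(1, 3), I)
Function('Q')(z, X) = Mul(2, X)
Function('D')(L, T) = Pow(Add(2, L), Rational(1, 2)) (Function('D')(L, T) = Pow(Add(L, Mul(2, Mul(Rational(1, 3), 3))), Rational(1, 2)) = Pow(Add(L, Mul(2, 1)), Rational(1, 2)) = Pow(Add(L, 2), Rational(1, 2)) = Pow(Add(2, L), Rational(1, 2)))
Add(Function('D')(-10, 6), Mul(-109, -28)) = Add(Pow(Add(2, -10), Rational(1, 2)), Mul(-109, -28)) = Add(Pow(-8, Rational(1, 2)), 3052) = Add(Mul(2, I, Pow(2, Rational(1, 2))), 3052) = Add(3052, Mul(2, I, Pow(2, Rational(1, 2))))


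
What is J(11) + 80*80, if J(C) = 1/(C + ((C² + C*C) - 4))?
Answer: 1593601/249 ≈ 6400.0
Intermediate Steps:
J(C) = 1/(-4 + C + 2*C²) (J(C) = 1/(C + ((C² + C²) - 4)) = 1/(C + (2*C² - 4)) = 1/(C + (-4 + 2*C²)) = 1/(-4 + C + 2*C²))
J(11) + 80*80 = 1/(-4 + 11 + 2*11²) + 80*80 = 1/(-4 + 11 + 2*121) + 6400 = 1/(-4 + 11 + 242) + 6400 = 1/249 + 6400 = 1593601/249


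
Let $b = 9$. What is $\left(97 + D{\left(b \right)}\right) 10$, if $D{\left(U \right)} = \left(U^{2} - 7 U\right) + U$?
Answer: $1240$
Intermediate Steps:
$D{\left(U \right)} = U^{2} - 6 U$
$\left(97 + D{\left(b \right)}\right) 10 = \left(97 + 9 \left(-6 + 9\right)\right) 10 = \left(97 + 9 \cdot 3\right) 10 = \left(97 + 27\right) 10 = 124 \cdot 10 = 1240$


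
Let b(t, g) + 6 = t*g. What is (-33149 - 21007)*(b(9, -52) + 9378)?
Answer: -482205024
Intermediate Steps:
b(t, g) = -6 + g*t (b(t, g) = -6 + t*g = -6 + g*t)
(-33149 - 21007)*(b(9, -52) + 9378) = (-33149 - 21007)*((-6 - 52*9) + 9378) = -54156*((-6 - 468) + 9378) = -54156*(-474 + 9378) = -54156*8904 = -482205024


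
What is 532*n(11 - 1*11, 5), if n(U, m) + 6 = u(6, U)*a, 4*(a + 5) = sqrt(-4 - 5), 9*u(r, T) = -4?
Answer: -18088/9 - 532*I/3 ≈ -2009.8 - 177.33*I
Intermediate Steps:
u(r, T) = -4/9 (u(r, T) = (1/9)*(-4) = -4/9)
a = -5 + 3*I/4 (a = -5 + sqrt(-4 - 5)/4 = -5 + sqrt(-9)/4 = -5 + (3*I)/4 = -5 + 3*I/4 ≈ -5.0 + 0.75*I)
n(U, m) = -34/9 - I/3 (n(U, m) = -6 - 4*(-5 + 3*I/4)/9 = -6 + (20/9 - I/3) = -34/9 - I/3)
532*n(11 - 1*11, 5) = 532*(-34/9 - I/3) = -18088/9 - 532*I/3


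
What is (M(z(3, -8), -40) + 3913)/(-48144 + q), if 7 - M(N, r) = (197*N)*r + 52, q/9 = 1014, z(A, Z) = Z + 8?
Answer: -1934/19509 ≈ -0.099134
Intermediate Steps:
z(A, Z) = 8 + Z
q = 9126 (q = 9*1014 = 9126)
M(N, r) = -45 - 197*N*r (M(N, r) = 7 - ((197*N)*r + 52) = 7 - (197*N*r + 52) = 7 - (52 + 197*N*r) = 7 + (-52 - 197*N*r) = -45 - 197*N*r)
(M(z(3, -8), -40) + 3913)/(-48144 + q) = ((-45 - 197*(8 - 8)*(-40)) + 3913)/(-48144 + 9126) = ((-45 - 197*0*(-40)) + 3913)/(-39018) = ((-45 + 0) + 3913)*(-1/39018) = (-45 + 3913)*(-1/39018) = 3868*(-1/39018) = -1934/19509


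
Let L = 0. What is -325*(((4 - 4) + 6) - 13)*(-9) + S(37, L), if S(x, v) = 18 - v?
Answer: -20457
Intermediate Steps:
-325*(((4 - 4) + 6) - 13)*(-9) + S(37, L) = -325*(((4 - 4) + 6) - 13)*(-9) + (18 - 1*0) = -325*((0 + 6) - 13)*(-9) + (18 + 0) = -325*(6 - 13)*(-9) + 18 = -(-2275)*(-9) + 18 = -325*63 + 18 = -20475 + 18 = -20457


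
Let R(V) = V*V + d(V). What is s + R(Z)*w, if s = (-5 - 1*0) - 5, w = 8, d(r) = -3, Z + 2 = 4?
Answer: -2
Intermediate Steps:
Z = 2 (Z = -2 + 4 = 2)
s = -10 (s = (-5 + 0) - 5 = -5 - 5 = -10)
R(V) = -3 + V² (R(V) = V*V - 3 = V² - 3 = -3 + V²)
s + R(Z)*w = -10 + (-3 + 2²)*8 = -10 + (-3 + 4)*8 = -10 + 1*8 = -10 + 8 = -2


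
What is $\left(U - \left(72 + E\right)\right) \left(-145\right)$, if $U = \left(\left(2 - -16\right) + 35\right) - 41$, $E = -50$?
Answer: $1450$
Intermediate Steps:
$U = 12$ ($U = \left(\left(2 + 16\right) + 35\right) - 41 = \left(18 + 35\right) - 41 = 53 - 41 = 12$)
$\left(U - \left(72 + E\right)\right) \left(-145\right) = \left(12 - 22\right) \left(-145\right) = \left(-10\right) \left(-145\right) = 1450$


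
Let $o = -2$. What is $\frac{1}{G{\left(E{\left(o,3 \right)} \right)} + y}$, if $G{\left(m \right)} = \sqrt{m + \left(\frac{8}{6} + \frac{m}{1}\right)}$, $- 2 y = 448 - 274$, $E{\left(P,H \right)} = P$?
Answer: $- \frac{261}{22715} - \frac{2 i \sqrt{6}}{22715} \approx -0.01149 - 0.00021567 i$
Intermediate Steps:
$y = -87$ ($y = - \frac{448 - 274}{2} = \left(- \frac{1}{2}\right) 174 = -87$)
$G{\left(m \right)} = \sqrt{\frac{4}{3} + 2 m}$ ($G{\left(m \right)} = \sqrt{m + \left(8 \cdot \frac{1}{6} + m 1\right)} = \sqrt{m + \left(\frac{4}{3} + m\right)} = \sqrt{\frac{4}{3} + 2 m}$)
$\frac{1}{G{\left(E{\left(o,3 \right)} \right)} + y} = \frac{1}{\frac{\sqrt{12 + 18 \left(-2\right)}}{3} - 87} = \frac{1}{\frac{\sqrt{12 - 36}}{3} - 87} = \frac{1}{\frac{\sqrt{-24}}{3} - 87} = \frac{1}{\frac{2 i \sqrt{6}}{3} - 87} = \frac{1}{-87 + \frac{2 i \sqrt{6}}{3}}$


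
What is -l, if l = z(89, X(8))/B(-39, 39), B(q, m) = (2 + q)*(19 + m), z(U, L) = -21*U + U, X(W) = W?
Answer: -890/1073 ≈ -0.82945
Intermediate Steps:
z(U, L) = -20*U
l = 890/1073 (l = (-20*89)/(38 + 2*39 + 19*(-39) + 39*(-39)) = -1780/(38 + 78 - 741 - 1521) = -1780/(-2146) = -1780*(-1/2146) = 890/1073 ≈ 0.82945)
-l = -1*890/1073 = -890/1073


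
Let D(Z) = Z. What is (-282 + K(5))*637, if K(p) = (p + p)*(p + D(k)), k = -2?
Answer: -160524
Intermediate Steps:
K(p) = 2*p*(-2 + p) (K(p) = (p + p)*(p - 2) = (2*p)*(-2 + p) = 2*p*(-2 + p))
(-282 + K(5))*637 = (-282 + 2*5*(-2 + 5))*637 = (-282 + 2*5*3)*637 = (-282 + 30)*637 = -252*637 = -160524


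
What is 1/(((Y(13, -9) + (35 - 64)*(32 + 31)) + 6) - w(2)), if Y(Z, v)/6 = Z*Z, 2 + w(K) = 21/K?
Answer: -2/1631 ≈ -0.0012262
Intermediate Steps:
w(K) = -2 + 21/K
Y(Z, v) = 6*Z² (Y(Z, v) = 6*(Z*Z) = 6*Z²)
1/(((Y(13, -9) + (35 - 64)*(32 + 31)) + 6) - w(2)) = 1/(((6*13² + (35 - 64)*(32 + 31)) + 6) - (-2 + 21/2)) = 1/(((6*169 - 29*63) + 6) - (-2 + 21*(½))) = 1/(((1014 - 1827) + 6) - (-2 + 21/2)) = 1/((-813 + 6) - 1*17/2) = 1/(-807 - 17/2) = 1/(-1631/2) = -2/1631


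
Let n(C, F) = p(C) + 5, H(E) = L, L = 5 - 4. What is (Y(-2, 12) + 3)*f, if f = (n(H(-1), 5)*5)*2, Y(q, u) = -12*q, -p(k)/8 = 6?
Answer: -11610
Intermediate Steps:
p(k) = -48 (p(k) = -8*6 = -48)
L = 1
H(E) = 1
n(C, F) = -43 (n(C, F) = -48 + 5 = -43)
f = -430 (f = -43*5*2 = -215*2 = -430)
(Y(-2, 12) + 3)*f = (-12*(-2) + 3)*(-430) = (24 + 3)*(-430) = 27*(-430) = -11610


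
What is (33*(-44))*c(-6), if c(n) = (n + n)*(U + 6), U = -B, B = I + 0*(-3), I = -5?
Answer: 191664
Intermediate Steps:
B = -5 (B = -5 + 0*(-3) = -5 + 0 = -5)
U = 5 (U = -1*(-5) = 5)
c(n) = 22*n (c(n) = (n + n)*(5 + 6) = (2*n)*11 = 22*n)
(33*(-44))*c(-6) = (33*(-44))*(22*(-6)) = -1452*(-132) = 191664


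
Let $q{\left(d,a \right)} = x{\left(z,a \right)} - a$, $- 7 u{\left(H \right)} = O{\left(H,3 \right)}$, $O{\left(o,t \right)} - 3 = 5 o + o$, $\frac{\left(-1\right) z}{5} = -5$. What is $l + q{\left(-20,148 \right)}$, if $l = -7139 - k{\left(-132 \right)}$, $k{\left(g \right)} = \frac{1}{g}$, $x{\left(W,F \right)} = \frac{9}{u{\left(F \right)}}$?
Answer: $- \frac{2885677}{396} \approx -7287.1$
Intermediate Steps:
$z = 25$ ($z = \left(-5\right) \left(-5\right) = 25$)
$O{\left(o,t \right)} = 3 + 6 o$ ($O{\left(o,t \right)} = 3 + \left(5 o + o\right) = 3 + 6 o$)
$u{\left(H \right)} = - \frac{3}{7} - \frac{6 H}{7}$ ($u{\left(H \right)} = - \frac{3 + 6 H}{7} = - \frac{3}{7} - \frac{6 H}{7}$)
$x{\left(W,F \right)} = \frac{9}{- \frac{3}{7} - \frac{6 F}{7}}$
$l = - \frac{942347}{132}$ ($l = -7139 - \frac{1}{-132} = -7139 - - \frac{1}{132} = -7139 + \frac{1}{132} = - \frac{942347}{132} \approx -7139.0$)
$q{\left(d,a \right)} = - a + \frac{21}{-1 - 2 a}$ ($q{\left(d,a \right)} = \frac{21}{-1 - 2 a} - a = - a + \frac{21}{-1 - 2 a}$)
$l + q{\left(-20,148 \right)} = - \frac{942347}{132} + \frac{-21 - 148 \left(1 + 2 \cdot 148\right)}{1 + 2 \cdot 148} = - \frac{942347}{132} + \frac{-21 - 148 \left(1 + 296\right)}{1 + 296} = - \frac{942347}{132} + \frac{-21 - 148 \cdot 297}{297} = - \frac{942347}{132} + \frac{-21 - 43956}{297} = - \frac{942347}{132} + \frac{1}{297} \left(-43977\right) = - \frac{942347}{132} - \frac{14659}{99} = - \frac{2885677}{396}$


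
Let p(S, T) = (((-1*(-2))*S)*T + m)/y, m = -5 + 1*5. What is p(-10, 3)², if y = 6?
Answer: 100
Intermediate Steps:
m = 0 (m = -5 + 5 = 0)
p(S, T) = S*T/3 (p(S, T) = (((-1*(-2))*S)*T + 0)/6 = ((2*S)*T + 0)*(⅙) = (2*S*T + 0)*(⅙) = (2*S*T)*(⅙) = S*T/3)
p(-10, 3)² = ((⅓)*(-10)*3)² = (-10)² = 100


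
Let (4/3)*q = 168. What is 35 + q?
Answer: 161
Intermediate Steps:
q = 126 (q = (3/4)*168 = 126)
35 + q = 35 + 126 = 161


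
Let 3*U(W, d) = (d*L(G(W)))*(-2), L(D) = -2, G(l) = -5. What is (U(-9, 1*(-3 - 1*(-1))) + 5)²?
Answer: 49/9 ≈ 5.4444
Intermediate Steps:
U(W, d) = 4*d/3 (U(W, d) = ((d*(-2))*(-2))/3 = (-2*d*(-2))/3 = (4*d)/3 = 4*d/3)
(U(-9, 1*(-3 - 1*(-1))) + 5)² = (4*(1*(-3 - 1*(-1)))/3 + 5)² = (4*(1*(-3 + 1))/3 + 5)² = (4*(1*(-2))/3 + 5)² = ((4/3)*(-2) + 5)² = (-8/3 + 5)² = (7/3)² = 49/9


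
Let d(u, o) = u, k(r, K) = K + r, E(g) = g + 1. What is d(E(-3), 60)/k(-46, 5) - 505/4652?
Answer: -11401/190732 ≈ -0.059775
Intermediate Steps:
E(g) = 1 + g
d(E(-3), 60)/k(-46, 5) - 505/4652 = (1 - 3)/(5 - 46) - 505/4652 = -2/(-41) - 505*1/4652 = -2*(-1/41) - 505/4652 = 2/41 - 505/4652 = -11401/190732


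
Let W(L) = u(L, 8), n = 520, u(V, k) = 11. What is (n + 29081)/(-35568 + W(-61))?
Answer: -29601/35557 ≈ -0.83249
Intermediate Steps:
W(L) = 11
(n + 29081)/(-35568 + W(-61)) = (520 + 29081)/(-35568 + 11) = 29601/(-35557) = 29601*(-1/35557) = -29601/35557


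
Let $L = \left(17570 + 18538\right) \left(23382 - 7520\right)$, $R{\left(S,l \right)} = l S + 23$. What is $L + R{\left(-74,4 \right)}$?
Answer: $572744823$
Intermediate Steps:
$R{\left(S,l \right)} = 23 + S l$ ($R{\left(S,l \right)} = S l + 23 = 23 + S l$)
$L = 572745096$ ($L = 36108 \cdot 15862 = 572745096$)
$L + R{\left(-74,4 \right)} = 572745096 + \left(23 - 296\right) = 572745096 - 273 = 572744823$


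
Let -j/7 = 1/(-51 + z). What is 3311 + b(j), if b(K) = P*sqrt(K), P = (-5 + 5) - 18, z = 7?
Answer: 3311 - 9*sqrt(77)/11 ≈ 3303.8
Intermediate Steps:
P = -18 (P = 0 - 18 = -18)
j = 7/44 (j = -7/(-51 + 7) = -7/(-44) = -7*(-1/44) = 7/44 ≈ 0.15909)
b(K) = -18*sqrt(K)
3311 + b(j) = 3311 - 9*sqrt(77)/11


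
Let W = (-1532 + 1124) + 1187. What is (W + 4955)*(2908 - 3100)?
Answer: -1100928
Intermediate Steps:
W = 779 (W = -408 + 1187 = 779)
(W + 4955)*(2908 - 3100) = (779 + 4955)*(2908 - 3100) = 5734*(-192) = -1100928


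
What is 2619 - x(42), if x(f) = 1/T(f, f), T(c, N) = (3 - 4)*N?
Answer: 109999/42 ≈ 2619.0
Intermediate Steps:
T(c, N) = -N
x(f) = -1/f (x(f) = 1/(-f) = -1/f)
2619 - x(42) = 2619 - (-1)/42 = 2619 - 1*(-1/42) = 2619 + 1/42 = 109999/42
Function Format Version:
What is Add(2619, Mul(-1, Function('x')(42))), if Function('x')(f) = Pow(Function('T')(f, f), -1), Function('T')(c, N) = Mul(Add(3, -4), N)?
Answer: Rational(109999, 42) ≈ 2619.0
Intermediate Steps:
Function('T')(c, N) = Mul(-1, N)
Function('x')(f) = Mul(-1, Pow(f, -1)) (Function('x')(f) = Pow(Mul(-1, f), -1) = Mul(-1, Pow(f, -1)))
Add(2619, Mul(-1, Function('x')(42))) = Add(2619, Mul(-1, Mul(-1, Pow(42, -1)))) = Add(2619, Mul(-1, Mul(-1, Rational(1, 42)))) = Add(2619, Mul(-1, Rational(-1, 42))) = Add(2619, Rational(1, 42)) = Rational(109999, 42)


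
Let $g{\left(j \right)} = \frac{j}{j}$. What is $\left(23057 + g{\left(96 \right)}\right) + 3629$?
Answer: $26687$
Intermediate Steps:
$g{\left(j \right)} = 1$
$\left(23057 + g{\left(96 \right)}\right) + 3629 = \left(23057 + 1\right) + 3629 = 23058 + 3629 = 26687$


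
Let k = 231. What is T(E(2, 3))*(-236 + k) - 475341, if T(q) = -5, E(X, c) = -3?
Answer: -475316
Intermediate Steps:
T(E(2, 3))*(-236 + k) - 475341 = -5*(-236 + 231) - 475341 = -5*(-5) - 475341 = 25 - 475341 = -475316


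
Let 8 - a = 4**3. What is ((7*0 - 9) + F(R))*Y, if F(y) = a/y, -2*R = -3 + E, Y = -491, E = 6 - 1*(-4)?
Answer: -3437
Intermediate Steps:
E = 10 (E = 6 + 4 = 10)
R = -7/2 (R = -(-3 + 10)/2 = -1/2*7 = -7/2 ≈ -3.5000)
a = -56 (a = 8 - 1*4**3 = 8 - 1*64 = 8 - 64 = -56)
F(y) = -56/y
((7*0 - 9) + F(R))*Y = ((7*0 - 9) - 56/(-7/2))*(-491) = ((0 - 9) - 56*(-2/7))*(-491) = (-9 + 16)*(-491) = 7*(-491) = -3437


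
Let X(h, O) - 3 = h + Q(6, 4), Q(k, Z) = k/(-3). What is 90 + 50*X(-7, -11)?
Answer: -210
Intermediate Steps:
Q(k, Z) = -k/3 (Q(k, Z) = k*(-1/3) = -k/3)
X(h, O) = 1 + h (X(h, O) = 3 + (h - 1/3*6) = 3 + (h - 2) = 3 + (-2 + h) = 1 + h)
90 + 50*X(-7, -11) = 90 + 50*(1 - 7) = 90 + 50*(-6) = 90 - 300 = -210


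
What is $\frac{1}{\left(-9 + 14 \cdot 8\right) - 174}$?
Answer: $- \frac{1}{71} \approx -0.014085$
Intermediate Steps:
$\frac{1}{\left(-9 + 14 \cdot 8\right) - 174} = \frac{1}{\left(-9 + 112\right) - 174} = \frac{1}{103 - 174} = \frac{1}{-71} = - \frac{1}{71}$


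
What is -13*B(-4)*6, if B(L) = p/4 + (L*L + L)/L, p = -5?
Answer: 663/2 ≈ 331.50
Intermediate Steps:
B(L) = -5/4 + (L + L²)/L (B(L) = -5/4 + (L*L + L)/L = -5*¼ + (L² + L)/L = -5/4 + (L + L²)/L)
-13*B(-4)*6 = -13*(-¼ - 4)*6 = -13*(-17/4)*6 = (221/4)*6 = 663/2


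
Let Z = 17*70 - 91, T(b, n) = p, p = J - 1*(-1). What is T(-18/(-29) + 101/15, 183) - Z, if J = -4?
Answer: -1102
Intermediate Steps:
p = -3 (p = -4 - 1*(-1) = -4 + 1 = -3)
T(b, n) = -3
Z = 1099 (Z = 1190 - 91 = 1099)
T(-18/(-29) + 101/15, 183) - Z = -3 - 1*1099 = -3 - 1099 = -1102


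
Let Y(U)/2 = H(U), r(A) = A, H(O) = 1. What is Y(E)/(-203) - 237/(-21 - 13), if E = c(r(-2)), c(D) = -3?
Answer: 48043/6902 ≈ 6.9607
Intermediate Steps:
E = -3
Y(U) = 2 (Y(U) = 2*1 = 2)
Y(E)/(-203) - 237/(-21 - 13) = 2/(-203) - 237/(-21 - 13) = 2*(-1/203) - 237/(-34) = -2/203 - 237*(-1/34) = -2/203 + 237/34 = 48043/6902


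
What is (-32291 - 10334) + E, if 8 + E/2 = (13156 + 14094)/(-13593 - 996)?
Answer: -622144049/14589 ≈ -42645.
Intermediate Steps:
E = -287924/14589 (E = -16 + 2*((13156 + 14094)/(-13593 - 996)) = -16 + 2*(27250/(-14589)) = -16 + 2*(27250*(-1/14589)) = -16 + 2*(-27250/14589) = -16 - 54500/14589 = -287924/14589 ≈ -19.736)
(-32291 - 10334) + E = (-32291 - 10334) - 287924/14589 = -42625 - 287924/14589 = -622144049/14589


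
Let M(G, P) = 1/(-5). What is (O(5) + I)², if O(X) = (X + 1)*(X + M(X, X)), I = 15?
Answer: 47961/25 ≈ 1918.4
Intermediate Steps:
M(G, P) = -⅕
O(X) = (1 + X)*(-⅕ + X) (O(X) = (X + 1)*(X - ⅕) = (1 + X)*(-⅕ + X))
(O(5) + I)² = ((-⅕ + 5² + (⅘)*5) + 15)² = ((-⅕ + 25 + 4) + 15)² = (144/5 + 15)² = (219/5)² = 47961/25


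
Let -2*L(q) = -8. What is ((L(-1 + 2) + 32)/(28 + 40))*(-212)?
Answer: -1908/17 ≈ -112.24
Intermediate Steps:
L(q) = 4 (L(q) = -1/2*(-8) = 4)
((L(-1 + 2) + 32)/(28 + 40))*(-212) = ((4 + 32)/(28 + 40))*(-212) = (36/68)*(-212) = (36*(1/68))*(-212) = (9/17)*(-212) = -1908/17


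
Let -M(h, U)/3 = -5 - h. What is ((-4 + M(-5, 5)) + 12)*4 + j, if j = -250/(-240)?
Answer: 793/24 ≈ 33.042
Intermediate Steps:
M(h, U) = 15 + 3*h (M(h, U) = -3*(-5 - h) = 15 + 3*h)
j = 25/24 (j = -250*(-1/240) = 25/24 ≈ 1.0417)
((-4 + M(-5, 5)) + 12)*4 + j = ((-4 + (15 + 3*(-5))) + 12)*4 + 25/24 = ((-4 + (15 - 15)) + 12)*4 + 25/24 = ((-4 + 0) + 12)*4 + 25/24 = (-4 + 12)*4 + 25/24 = 8*4 + 25/24 = 32 + 25/24 = 793/24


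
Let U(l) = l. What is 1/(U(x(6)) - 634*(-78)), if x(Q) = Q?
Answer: 1/49458 ≈ 2.0219e-5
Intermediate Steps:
1/(U(x(6)) - 634*(-78)) = 1/(6 - 634*(-78)) = 1/(6 + 49452) = 1/49458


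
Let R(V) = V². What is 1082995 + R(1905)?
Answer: 4712020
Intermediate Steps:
1082995 + R(1905) = 1082995 + 1905² = 1082995 + 3629025 = 4712020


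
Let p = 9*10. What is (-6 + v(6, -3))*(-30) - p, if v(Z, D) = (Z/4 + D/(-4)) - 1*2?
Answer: 165/2 ≈ 82.500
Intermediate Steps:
p = 90
v(Z, D) = -2 - D/4 + Z/4 (v(Z, D) = (Z*(¼) + D*(-¼)) - 2 = (Z/4 - D/4) - 2 = (-D/4 + Z/4) - 2 = -2 - D/4 + Z/4)
(-6 + v(6, -3))*(-30) - p = (-6 + (-2 - ¼*(-3) + (¼)*6))*(-30) - 1*90 = (-6 + (-2 + ¾ + 3/2))*(-30) - 90 = (-6 + ¼)*(-30) - 90 = -23/4*(-30) - 90 = 345/2 - 90 = 165/2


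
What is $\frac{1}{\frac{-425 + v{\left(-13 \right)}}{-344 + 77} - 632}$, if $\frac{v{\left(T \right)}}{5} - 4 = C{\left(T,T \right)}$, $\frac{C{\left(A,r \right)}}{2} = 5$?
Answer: $- \frac{267}{168389} \approx -0.0015856$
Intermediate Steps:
$C{\left(A,r \right)} = 10$ ($C{\left(A,r \right)} = 2 \cdot 5 = 10$)
$v{\left(T \right)} = 70$ ($v{\left(T \right)} = 20 + 5 \cdot 10 = 20 + 50 = 70$)
$\frac{1}{\frac{-425 + v{\left(-13 \right)}}{-344 + 77} - 632} = \frac{1}{\frac{-425 + 70}{-344 + 77} - 632} = \frac{1}{- \frac{355}{-267} - 632} = \frac{1}{\left(-355\right) \left(- \frac{1}{267}\right) - 632} = \frac{1}{\frac{355}{267} - 632} = \frac{1}{- \frac{168389}{267}} = - \frac{267}{168389}$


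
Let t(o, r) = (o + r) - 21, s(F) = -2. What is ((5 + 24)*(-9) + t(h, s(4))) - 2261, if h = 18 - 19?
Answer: -2546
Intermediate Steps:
h = -1
t(o, r) = -21 + o + r
((5 + 24)*(-9) + t(h, s(4))) - 2261 = ((5 + 24)*(-9) + (-21 - 1 - 2)) - 2261 = (29*(-9) - 24) - 2261 = (-261 - 24) - 2261 = -285 - 2261 = -2546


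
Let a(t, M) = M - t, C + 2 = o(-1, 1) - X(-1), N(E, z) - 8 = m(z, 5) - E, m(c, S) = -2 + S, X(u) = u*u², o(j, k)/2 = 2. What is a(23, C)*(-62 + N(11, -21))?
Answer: 1240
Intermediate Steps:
o(j, k) = 4 (o(j, k) = 2*2 = 4)
X(u) = u³
N(E, z) = 11 - E (N(E, z) = 8 + ((-2 + 5) - E) = 8 + (3 - E) = 11 - E)
C = 3 (C = -2 + (4 - 1*(-1)³) = -2 + (4 - 1*(-1)) = -2 + (4 + 1) = -2 + 5 = 3)
a(23, C)*(-62 + N(11, -21)) = (3 - 1*23)*(-62 + (11 - 1*11)) = (3 - 23)*(-62 + (11 - 11)) = -20*(-62 + 0) = -20*(-62) = 1240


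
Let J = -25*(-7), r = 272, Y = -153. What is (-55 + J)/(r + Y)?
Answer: 120/119 ≈ 1.0084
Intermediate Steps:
J = 175
(-55 + J)/(r + Y) = (-55 + 175)/(272 - 153) = 120/119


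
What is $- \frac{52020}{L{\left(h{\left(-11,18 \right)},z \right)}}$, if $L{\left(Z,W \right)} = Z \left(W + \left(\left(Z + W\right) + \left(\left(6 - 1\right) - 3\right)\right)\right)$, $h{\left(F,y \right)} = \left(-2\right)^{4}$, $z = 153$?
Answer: $- \frac{1445}{144} \approx -10.035$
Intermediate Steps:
$h{\left(F,y \right)} = 16$
$L{\left(Z,W \right)} = Z \left(2 + Z + 2 W\right)$ ($L{\left(Z,W \right)} = Z \left(W + \left(\left(W + Z\right) + \left(5 - 3\right)\right)\right) = Z \left(W + \left(\left(W + Z\right) + 2\right)\right) = Z \left(W + \left(2 + W + Z\right)\right) = Z \left(2 + Z + 2 W\right)$)
$- \frac{52020}{L{\left(h{\left(-11,18 \right)},z \right)}} = - \frac{52020}{16 \left(2 + 16 + 2 \cdot 153\right)} = - \frac{52020}{16 \left(2 + 16 + 306\right)} = - \frac{52020}{16 \cdot 324} = - \frac{52020}{5184} = \left(-52020\right) \frac{1}{5184} = - \frac{1445}{144}$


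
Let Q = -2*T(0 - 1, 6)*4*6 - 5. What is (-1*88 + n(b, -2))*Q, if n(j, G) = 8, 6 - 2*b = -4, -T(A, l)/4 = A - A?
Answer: 400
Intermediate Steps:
T(A, l) = 0 (T(A, l) = -4*(A - A) = -4*0 = 0)
b = 5 (b = 3 - ½*(-4) = 3 + 2 = 5)
Q = -5 (Q = -2*0*4*6 - 5 = -0*6 - 5 = -2*0 - 5 = 0 - 5 = -5)
(-1*88 + n(b, -2))*Q = (-1*88 + 8)*(-5) = (-88 + 8)*(-5) = -80*(-5) = 400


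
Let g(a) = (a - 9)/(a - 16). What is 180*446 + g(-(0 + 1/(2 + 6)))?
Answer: 10356193/129 ≈ 80281.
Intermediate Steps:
g(a) = (-9 + a)/(-16 + a)
180*446 + g(-(0 + 1/(2 + 6))) = 180*446 + (-9 - (0 + 1/(2 + 6)))/(-16 - (0 + 1/(2 + 6))) = 80280 + (-9 - (0 + 1/8))/(-16 - (0 + 1/8)) = 80280 + (-9 - 1*1/8)/(-16 - 1*1/8) = 80280 + (-9 - 1/8)/(-16 - 1/8) = 80280 - 73/8/(-129/8) = 80280 - 8/129*(-73/8) = 80280 + 73/129 = 10356193/129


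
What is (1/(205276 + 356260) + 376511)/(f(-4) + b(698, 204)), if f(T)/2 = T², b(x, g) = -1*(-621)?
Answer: 211424480897/366683008 ≈ 576.59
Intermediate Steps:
b(x, g) = 621
f(T) = 2*T²
(1/(205276 + 356260) + 376511)/(f(-4) + b(698, 204)) = (1/(205276 + 356260) + 376511)/(2*(-4)² + 621) = (1/561536 + 376511)/(2*16 + 621) = (1/561536 + 376511)/(32 + 621) = (211424480897/561536)/653 = (211424480897/561536)*(1/653) = 211424480897/366683008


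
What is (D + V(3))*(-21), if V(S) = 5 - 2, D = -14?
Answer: 231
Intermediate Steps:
V(S) = 3
(D + V(3))*(-21) = (-14 + 3)*(-21) = -11*(-21) = 231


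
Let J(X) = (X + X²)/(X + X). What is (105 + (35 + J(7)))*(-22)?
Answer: -3168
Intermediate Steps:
J(X) = (X + X²)/(2*X) (J(X) = (X + X²)/((2*X)) = (X + X²)*(1/(2*X)) = (X + X²)/(2*X))
(105 + (35 + J(7)))*(-22) = (105 + (35 + (½ + (½)*7)))*(-22) = (105 + (35 + (½ + 7/2)))*(-22) = (105 + (35 + 4))*(-22) = (105 + 39)*(-22) = 144*(-22) = -3168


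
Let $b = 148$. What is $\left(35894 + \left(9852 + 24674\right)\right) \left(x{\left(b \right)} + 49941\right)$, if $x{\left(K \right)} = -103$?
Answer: $3509591960$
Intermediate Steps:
$\left(35894 + \left(9852 + 24674\right)\right) \left(x{\left(b \right)} + 49941\right) = \left(35894 + \left(9852 + 24674\right)\right) \left(-103 + 49941\right) = \left(35894 + 34526\right) 49838 = 70420 \cdot 49838 = 3509591960$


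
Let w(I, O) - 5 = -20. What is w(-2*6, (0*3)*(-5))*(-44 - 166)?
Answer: 3150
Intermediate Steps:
w(I, O) = -15 (w(I, O) = 5 - 20 = -15)
w(-2*6, (0*3)*(-5))*(-44 - 166) = -15*(-44 - 166) = -15*(-210) = 3150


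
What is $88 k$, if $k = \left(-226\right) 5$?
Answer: $-99440$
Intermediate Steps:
$k = -1130$
$88 k = 88 \left(-1130\right) = -99440$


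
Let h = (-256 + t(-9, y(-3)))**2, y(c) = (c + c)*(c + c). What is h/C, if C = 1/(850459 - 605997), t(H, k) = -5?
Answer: 16652995902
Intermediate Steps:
y(c) = 4*c**2 (y(c) = (2*c)*(2*c) = 4*c**2)
C = 1/244462 ≈ 4.0906e-6
h = 68121 (h = (-256 - 5)**2 = (-261)**2 = 68121)
h/C = 68121/(1/244462) = 68121*244462 = 16652995902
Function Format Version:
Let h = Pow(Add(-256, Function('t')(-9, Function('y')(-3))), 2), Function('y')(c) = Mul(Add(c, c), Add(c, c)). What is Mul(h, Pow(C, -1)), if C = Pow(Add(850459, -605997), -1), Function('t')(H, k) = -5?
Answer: 16652995902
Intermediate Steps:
Function('y')(c) = Mul(4, Pow(c, 2)) (Function('y')(c) = Mul(Mul(2, c), Mul(2, c)) = Mul(4, Pow(c, 2)))
C = Rational(1, 244462) (C = Pow(244462, -1) = Rational(1, 244462) ≈ 4.0906e-6)
h = 68121 (h = Pow(Add(-256, -5), 2) = Pow(-261, 2) = 68121)
Mul(h, Pow(C, -1)) = Mul(68121, Pow(Rational(1, 244462), -1)) = Mul(68121, 244462) = 16652995902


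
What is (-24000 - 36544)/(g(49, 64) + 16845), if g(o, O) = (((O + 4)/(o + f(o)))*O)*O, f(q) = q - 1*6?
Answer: -1392512/457067 ≈ -3.0466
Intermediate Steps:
f(q) = -6 + q (f(q) = q - 6 = -6 + q)
g(o, O) = O²*(4 + O)/(-6 + 2*o) (g(o, O) = (((O + 4)/(o + (-6 + o)))*O)*O = (((4 + O)/(-6 + 2*o))*O)*O = (O*(4 + O)/(-6 + 2*o))*O = O²*(4 + O)/(-6 + 2*o))
(-24000 - 36544)/(g(49, 64) + 16845) = (-24000 - 36544)/((½)*64²*(4 + 64)/(-3 + 49) + 16845) = -60544/((½)*4096*68/46 + 16845) = -60544/((½)*4096*(1/46)*68 + 16845) = -60544/(69632/23 + 16845) = -60544/457067/23 = -60544*23/457067 = -1392512/457067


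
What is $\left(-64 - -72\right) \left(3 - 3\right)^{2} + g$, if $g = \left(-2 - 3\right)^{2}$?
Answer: $25$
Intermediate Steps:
$g = 25$ ($g = \left(-5\right)^{2} = 25$)
$\left(-64 - -72\right) \left(3 - 3\right)^{2} + g = \left(-64 - -72\right) \left(3 - 3\right)^{2} + 25 = \left(-64 + 72\right) 0^{2} + 25 = 8 \cdot 0 + 25 = 0 + 25 = 25$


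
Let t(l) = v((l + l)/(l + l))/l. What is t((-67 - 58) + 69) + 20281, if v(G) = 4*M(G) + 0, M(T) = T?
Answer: 283933/14 ≈ 20281.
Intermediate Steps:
v(G) = 4*G (v(G) = 4*G + 0 = 4*G)
t(l) = 4/l (t(l) = (4*((l + l)/(l + l)))/l = (4*((2*l)/((2*l))))/l = (4*((2*l)*(1/(2*l))))/l = (4*1)/l = 4/l)
t((-67 - 58) + 69) + 20281 = 4/((-67 - 58) + 69) + 20281 = 4/(-125 + 69) + 20281 = 4/(-56) + 20281 = 4*(-1/56) + 20281 = -1/14 + 20281 = 283933/14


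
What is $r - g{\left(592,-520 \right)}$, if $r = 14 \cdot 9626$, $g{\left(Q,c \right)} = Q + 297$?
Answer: $133875$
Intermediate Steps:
$g{\left(Q,c \right)} = 297 + Q$
$r = 134764$
$r - g{\left(592,-520 \right)} = 134764 - \left(297 + 592\right) = 134764 - 889 = 133875$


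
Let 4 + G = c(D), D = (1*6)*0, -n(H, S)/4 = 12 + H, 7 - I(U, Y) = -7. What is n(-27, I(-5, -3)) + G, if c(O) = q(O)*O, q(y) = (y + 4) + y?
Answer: 56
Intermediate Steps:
I(U, Y) = 14 (I(U, Y) = 7 - 1*(-7) = 7 + 7 = 14)
n(H, S) = -48 - 4*H (n(H, S) = -4*(12 + H) = -48 - 4*H)
q(y) = 4 + 2*y (q(y) = (4 + y) + y = 4 + 2*y)
D = 0 (D = 6*0 = 0)
c(O) = O*(4 + 2*O) (c(O) = (4 + 2*O)*O = O*(4 + 2*O))
G = -4 (G = -4 + 2*0*(2 + 0) = -4 + 2*0*2 = -4 + 0 = -4)
n(-27, I(-5, -3)) + G = (-48 - 4*(-27)) - 4 = (-48 + 108) - 4 = 60 - 4 = 56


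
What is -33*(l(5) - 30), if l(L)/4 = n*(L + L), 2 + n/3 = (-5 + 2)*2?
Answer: 32670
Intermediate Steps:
n = -24 (n = -6 + 3*((-5 + 2)*2) = -6 + 3*(-3*2) = -6 + 3*(-6) = -6 - 18 = -24)
l(L) = -192*L (l(L) = 4*(-24*(L + L)) = 4*(-48*L) = -192*L)
-33*(l(5) - 30) = -33*(-192*5 - 30) = -33*(-960 - 30) = -33*(-990) = 32670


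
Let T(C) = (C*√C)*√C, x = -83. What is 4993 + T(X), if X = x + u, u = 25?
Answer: 8357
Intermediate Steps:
X = -58 (X = -83 + 25 = -58)
T(C) = C² (T(C) = C^(3/2)*√C = C²)
4993 + T(X) = 4993 + (-58)² = 4993 + 3364 = 8357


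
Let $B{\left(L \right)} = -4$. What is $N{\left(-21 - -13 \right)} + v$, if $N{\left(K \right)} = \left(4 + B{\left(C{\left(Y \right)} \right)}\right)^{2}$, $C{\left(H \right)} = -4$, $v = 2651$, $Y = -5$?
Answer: $2651$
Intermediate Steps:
$N{\left(K \right)} = 0$ ($N{\left(K \right)} = \left(4 - 4\right)^{2} = 0^{2} = 0$)
$N{\left(-21 - -13 \right)} + v = 0 + 2651 = 2651$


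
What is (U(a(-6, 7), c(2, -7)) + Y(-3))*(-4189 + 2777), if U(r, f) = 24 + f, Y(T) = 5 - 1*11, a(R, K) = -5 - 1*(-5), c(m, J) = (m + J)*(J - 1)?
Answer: -81896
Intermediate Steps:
c(m, J) = (-1 + J)*(J + m) (c(m, J) = (J + m)*(-1 + J) = (-1 + J)*(J + m))
a(R, K) = 0 (a(R, K) = -5 + 5 = 0)
Y(T) = -6 (Y(T) = 5 - 11 = -6)
(U(a(-6, 7), c(2, -7)) + Y(-3))*(-4189 + 2777) = ((24 + ((-7)² - 1*(-7) - 1*2 - 7*2)) - 6)*(-4189 + 2777) = ((24 + (49 + 7 - 2 - 14)) - 6)*(-1412) = ((24 + 40) - 6)*(-1412) = (64 - 6)*(-1412) = 58*(-1412) = -81896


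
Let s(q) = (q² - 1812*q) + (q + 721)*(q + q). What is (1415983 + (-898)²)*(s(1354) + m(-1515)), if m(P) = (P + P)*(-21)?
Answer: 11251051981426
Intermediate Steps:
m(P) = -42*P (m(P) = (2*P)*(-21) = -42*P)
s(q) = q² - 1812*q + 2*q*(721 + q) (s(q) = (q² - 1812*q) + (721 + q)*(2*q) = (q² - 1812*q) + 2*q*(721 + q) = q² - 1812*q + 2*q*(721 + q))
(1415983 + (-898)²)*(s(1354) + m(-1515)) = (1415983 + (-898)²)*(1354*(-370 + 3*1354) - 42*(-1515)) = (1415983 + 806404)*(1354*(-370 + 4062) + 63630) = 2222387*(1354*3692 + 63630) = 2222387*(4998968 + 63630) = 2222387*5062598 = 11251051981426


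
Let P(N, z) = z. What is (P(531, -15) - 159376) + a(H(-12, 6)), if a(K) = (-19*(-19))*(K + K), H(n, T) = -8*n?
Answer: -90079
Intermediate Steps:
a(K) = 722*K (a(K) = 361*(2*K) = 722*K)
(P(531, -15) - 159376) + a(H(-12, 6)) = (-15 - 159376) + 722*(-8*(-12)) = -159391 + 722*96 = -159391 + 69312 = -90079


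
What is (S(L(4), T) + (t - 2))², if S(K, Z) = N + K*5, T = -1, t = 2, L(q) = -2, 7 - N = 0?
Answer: 9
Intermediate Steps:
N = 7 (N = 7 - 1*0 = 7 + 0 = 7)
S(K, Z) = 7 + 5*K (S(K, Z) = 7 + K*5 = 7 + 5*K)
(S(L(4), T) + (t - 2))² = ((7 + 5*(-2)) + (2 - 2))² = ((7 - 10) + 0)² = (-3 + 0)² = (-3)² = 9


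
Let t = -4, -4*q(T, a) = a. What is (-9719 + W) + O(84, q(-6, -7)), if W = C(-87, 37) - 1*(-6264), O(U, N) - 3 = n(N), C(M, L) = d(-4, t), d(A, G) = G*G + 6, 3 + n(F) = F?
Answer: -13725/4 ≈ -3431.3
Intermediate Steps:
q(T, a) = -a/4
n(F) = -3 + F
d(A, G) = 6 + G² (d(A, G) = G² + 6 = 6 + G²)
C(M, L) = 22 (C(M, L) = 6 + (-4)² = 6 + 16 = 22)
O(U, N) = N (O(U, N) = 3 + (-3 + N) = N)
W = 6286 (W = 22 - 1*(-6264) = 22 + 6264 = 6286)
(-9719 + W) + O(84, q(-6, -7)) = (-9719 + 6286) - ¼*(-7) = -3433 + 7/4 = -13725/4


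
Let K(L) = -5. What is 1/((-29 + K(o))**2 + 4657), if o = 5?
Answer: 1/5813 ≈ 0.00017203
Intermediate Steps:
1/((-29 + K(o))**2 + 4657) = 1/((-29 - 5)**2 + 4657) = 1/((-34)**2 + 4657) = 1/(1156 + 4657) = 1/5813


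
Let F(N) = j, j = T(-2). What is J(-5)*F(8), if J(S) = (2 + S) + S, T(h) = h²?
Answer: -32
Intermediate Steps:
J(S) = 2 + 2*S
j = 4 (j = (-2)² = 4)
F(N) = 4
J(-5)*F(8) = (2 + 2*(-5))*4 = (2 - 10)*4 = -8*4 = -32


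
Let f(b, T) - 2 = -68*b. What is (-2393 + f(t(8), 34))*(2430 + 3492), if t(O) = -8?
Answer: -10937934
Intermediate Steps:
f(b, T) = 2 - 68*b
(-2393 + f(t(8), 34))*(2430 + 3492) = (-2393 + (2 - 68*(-8)))*(2430 + 3492) = (-2393 + (2 + 544))*5922 = (-2393 + 546)*5922 = -1847*5922 = -10937934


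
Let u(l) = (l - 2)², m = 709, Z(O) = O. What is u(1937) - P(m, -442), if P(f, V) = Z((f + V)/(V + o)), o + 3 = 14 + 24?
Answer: 1523899842/407 ≈ 3.7442e+6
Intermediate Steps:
o = 35 (o = -3 + (14 + 24) = -3 + 38 = 35)
P(f, V) = (V + f)/(35 + V) (P(f, V) = (f + V)/(V + 35) = (V + f)/(35 + V))
u(l) = (-2 + l)²
u(1937) - P(m, -442) = (-2 + 1937)² - (-442 + 709)/(35 - 442) = 1935² - 267/(-407) = 3744225 - (-1)*267/407 = 3744225 - 1*(-267/407) = 3744225 + 267/407 = 1523899842/407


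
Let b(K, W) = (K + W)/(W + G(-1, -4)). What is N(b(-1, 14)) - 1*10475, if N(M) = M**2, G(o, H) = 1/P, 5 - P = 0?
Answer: -52800250/5041 ≈ -10474.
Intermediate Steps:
P = 5 (P = 5 - 1*0 = 5 + 0 = 5)
G(o, H) = 1/5
b(K, W) = (K + W)/(1/5 + W) (b(K, W) = (K + W)/(W + 1/5) = (K + W)/(1/5 + W))
N(b(-1, 14)) - 1*10475 = (5*(-1 + 14)/(1 + 5*14))**2 - 1*10475 = (5*13/(1 + 70))**2 - 10475 = (5*13/71)**2 - 10475 = (5*(1/71)*13)**2 - 10475 = (65/71)**2 - 10475 = 4225/5041 - 10475 = -52800250/5041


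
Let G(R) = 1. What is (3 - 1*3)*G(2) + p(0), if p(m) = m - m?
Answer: 0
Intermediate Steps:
p(m) = 0
(3 - 1*3)*G(2) + p(0) = (3 - 1*3)*1 + 0 = (3 - 3)*1 + 0 = 0*1 + 0 = 0 + 0 = 0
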